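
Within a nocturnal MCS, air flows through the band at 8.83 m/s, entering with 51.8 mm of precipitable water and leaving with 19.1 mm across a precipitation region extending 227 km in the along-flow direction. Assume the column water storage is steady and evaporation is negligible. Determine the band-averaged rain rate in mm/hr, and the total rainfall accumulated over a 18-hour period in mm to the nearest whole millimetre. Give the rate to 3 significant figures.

R ≈ 4.58 mm/hr; total ≈ 82 mm

Column moisture flux per unit crosswind length is F = V × PW.
Inflow: F_in = 8.83 × 51.8 = 457.394 mm·m/s
Outflow: F_out = 8.83 × 19.1 = 168.653 mm·m/s
Steady-state rate R = (F_in − F_out)/L = (457.394 − 168.653) / 227000 m = 1.272e-03 mm/s.
R = 1.272e-03 × 3600 = 4.58 mm/hr.
Over 18 h: total = 4.58 × 18 = 82.44 ≈ 82 mm.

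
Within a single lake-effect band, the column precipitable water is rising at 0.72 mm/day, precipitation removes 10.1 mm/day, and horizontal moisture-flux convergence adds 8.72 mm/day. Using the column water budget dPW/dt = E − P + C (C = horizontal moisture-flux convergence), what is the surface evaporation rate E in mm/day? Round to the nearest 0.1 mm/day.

E ≈ 2.1 mm/day

dPW/dt = +0.72 mm/day.
E = dPW/dt + P − C = (+0.72) + 10.1 − (8.72) = 2.1 mm/day.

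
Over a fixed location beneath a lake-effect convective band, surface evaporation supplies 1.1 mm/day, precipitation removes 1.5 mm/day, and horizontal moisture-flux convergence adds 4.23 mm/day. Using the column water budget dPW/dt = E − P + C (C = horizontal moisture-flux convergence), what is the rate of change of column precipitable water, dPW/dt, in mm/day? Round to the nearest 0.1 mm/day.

dPW/dt = E − P + C = 1.1 − 1.5 + (4.23) = 3.8 mm/day.

dPW/dt ≈ 3.8 mm/day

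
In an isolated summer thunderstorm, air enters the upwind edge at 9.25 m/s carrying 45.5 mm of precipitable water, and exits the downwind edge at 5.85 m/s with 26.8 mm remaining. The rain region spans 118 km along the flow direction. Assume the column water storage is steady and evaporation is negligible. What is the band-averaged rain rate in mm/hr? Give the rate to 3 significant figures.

R ≈ 8.06 mm/hr

Column moisture flux per unit crosswind length is F = V × PW.
Inflow: F_in = 9.25 × 45.5 = 420.875 mm·m/s
Outflow: F_out = 5.85 × 26.8 = 156.78 mm·m/s
Steady-state rate R = (F_in − F_out)/L = (420.875 − 156.78) / 118000 m = 2.238e-03 mm/s.
R = 2.238e-03 × 3600 = 8.06 mm/hr.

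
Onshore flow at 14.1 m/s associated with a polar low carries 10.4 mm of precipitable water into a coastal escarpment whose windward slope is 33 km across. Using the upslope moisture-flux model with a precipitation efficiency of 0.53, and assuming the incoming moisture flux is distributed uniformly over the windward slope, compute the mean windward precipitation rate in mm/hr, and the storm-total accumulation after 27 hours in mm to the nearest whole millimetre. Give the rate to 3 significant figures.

Incoming column moisture flux per unit ridge length: F = V × PW = 14.1 × 10.4 = 146.64 mm·m/s.
Spread over the 33 km slope with efficiency ε = 0.53: R = ε·F/W = 0.53 × 146.64 / 33000 m = 2.355e-03 mm/s.
R = 2.355e-03 × 3600 = 8.48 mm/hr.
Over 27 h: total = 8.48 × 27 = 228.96 ≈ 229 mm.

R ≈ 8.48 mm/hr; total ≈ 229 mm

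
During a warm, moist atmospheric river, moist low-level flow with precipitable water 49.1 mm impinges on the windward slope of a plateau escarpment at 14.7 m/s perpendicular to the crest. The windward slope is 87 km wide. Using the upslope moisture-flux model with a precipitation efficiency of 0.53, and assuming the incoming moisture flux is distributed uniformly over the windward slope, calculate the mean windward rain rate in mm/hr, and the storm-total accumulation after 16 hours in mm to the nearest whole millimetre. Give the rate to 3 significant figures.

R ≈ 15.8 mm/hr; total ≈ 253 mm

Incoming column moisture flux per unit ridge length: F = V × PW = 14.7 × 49.1 = 721.77 mm·m/s.
Spread over the 87 km slope with efficiency ε = 0.53: R = ε·F/W = 0.53 × 721.77 / 87000 m = 4.397e-03 mm/s.
R = 4.397e-03 × 3600 = 15.8 mm/hr.
Over 16 h: total = 15.8 × 16 = 252.8 ≈ 253 mm.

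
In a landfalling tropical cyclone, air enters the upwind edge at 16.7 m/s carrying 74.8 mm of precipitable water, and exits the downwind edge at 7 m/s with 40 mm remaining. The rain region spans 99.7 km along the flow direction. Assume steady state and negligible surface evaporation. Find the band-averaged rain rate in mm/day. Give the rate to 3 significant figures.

R ≈ 840 mm/day

Column moisture flux per unit crosswind length is F = V × PW.
Inflow: F_in = 16.7 × 74.8 = 1249.16 mm·m/s
Outflow: F_out = 7 × 40 = 280 mm·m/s
Steady-state rate R = (F_in − F_out)/L = (1249.16 − 280) / 99700 m = 9.721e-03 mm/s.
R = 9.721e-03 × 3600 × 24 = 840 mm/day.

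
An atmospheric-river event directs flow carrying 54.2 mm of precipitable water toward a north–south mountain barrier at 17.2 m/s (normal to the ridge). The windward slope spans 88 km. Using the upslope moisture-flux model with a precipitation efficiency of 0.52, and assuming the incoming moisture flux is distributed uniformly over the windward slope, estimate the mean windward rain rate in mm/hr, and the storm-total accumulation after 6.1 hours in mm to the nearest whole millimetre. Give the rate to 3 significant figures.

R ≈ 19.8 mm/hr; total ≈ 121 mm

Incoming column moisture flux per unit ridge length: F = V × PW = 17.2 × 54.2 = 932.24 mm·m/s.
Spread over the 88 km slope with efficiency ε = 0.52: R = ε·F/W = 0.52 × 932.24 / 88000 m = 5.509e-03 mm/s.
R = 5.509e-03 × 3600 = 19.8 mm/hr.
Over 6.1 h: total = 19.8 × 6.1 = 120.78 ≈ 121 mm.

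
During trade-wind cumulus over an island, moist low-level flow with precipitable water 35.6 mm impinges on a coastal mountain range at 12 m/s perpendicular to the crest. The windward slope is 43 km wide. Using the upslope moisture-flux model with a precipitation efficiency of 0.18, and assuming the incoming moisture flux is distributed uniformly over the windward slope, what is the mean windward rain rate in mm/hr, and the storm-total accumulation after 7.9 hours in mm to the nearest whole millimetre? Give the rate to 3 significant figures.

Incoming column moisture flux per unit ridge length: F = V × PW = 12 × 35.6 = 427.2 mm·m/s.
Spread over the 43 km slope with efficiency ε = 0.18: R = ε·F/W = 0.18 × 427.2 / 43000 m = 1.788e-03 mm/s.
R = 1.788e-03 × 3600 = 6.44 mm/hr.
Over 7.9 h: total = 6.44 × 7.9 = 50.876 ≈ 51 mm.

R ≈ 6.44 mm/hr; total ≈ 51 mm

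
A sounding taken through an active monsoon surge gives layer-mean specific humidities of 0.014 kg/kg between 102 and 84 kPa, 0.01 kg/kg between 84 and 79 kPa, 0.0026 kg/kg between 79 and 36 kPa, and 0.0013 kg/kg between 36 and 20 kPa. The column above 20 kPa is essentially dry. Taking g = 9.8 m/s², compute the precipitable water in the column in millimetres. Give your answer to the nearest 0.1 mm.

PW ≈ 44.3 mm

Precipitable water is the column-integrated vapour mass per unit area: PW = (1/g) Σ q̄ Δp, with q in kg/kg and Δp in Pa (1 kg/m² of water = 1 mm).
Layer 102–84 kPa: Δp = 180 hPa = 18000 Pa, q̄ = 0.014 kg/kg → 0.014 × 18000 / 9.8 = 25.71 mm
Layer 84–79 kPa: Δp = 50 hPa = 5000 Pa, q̄ = 0.01 kg/kg → 0.01 × 5000 / 9.8 = 5.10 mm
Layer 79–36 kPa: Δp = 430 hPa = 43000 Pa, q̄ = 0.0026 kg/kg → 0.0026 × 43000 / 9.8 = 11.41 mm
Layer 36–20 kPa: Δp = 160 hPa = 16000 Pa, q̄ = 0.0013 kg/kg → 0.0013 × 16000 / 9.8 = 2.12 mm
PW = 25.71 + 5.10 + 11.41 + 2.12 = 44.34 ≈ 44.3 mm.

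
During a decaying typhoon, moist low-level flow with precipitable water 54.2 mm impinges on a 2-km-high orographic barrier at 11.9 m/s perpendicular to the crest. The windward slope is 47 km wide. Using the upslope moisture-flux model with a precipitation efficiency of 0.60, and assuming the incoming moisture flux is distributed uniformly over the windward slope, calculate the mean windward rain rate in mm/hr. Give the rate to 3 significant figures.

Incoming column moisture flux per unit ridge length: F = V × PW = 11.9 × 54.2 = 644.98 mm·m/s.
Spread over the 47 km slope with efficiency ε = 0.60: R = ε·F/W = 0.60 × 644.98 / 47000 m = 8.234e-03 mm/s.
R = 8.234e-03 × 3600 = 29.6 mm/hr.

R ≈ 29.6 mm/hr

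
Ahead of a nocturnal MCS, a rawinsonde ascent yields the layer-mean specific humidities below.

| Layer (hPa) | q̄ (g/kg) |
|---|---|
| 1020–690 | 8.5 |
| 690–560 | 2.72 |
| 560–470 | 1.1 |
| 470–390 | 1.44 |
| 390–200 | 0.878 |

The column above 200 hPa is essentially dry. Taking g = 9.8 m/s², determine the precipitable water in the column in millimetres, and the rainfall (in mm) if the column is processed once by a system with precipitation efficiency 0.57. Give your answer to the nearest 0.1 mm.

PW ≈ 36.1 mm; rainfall ≈ 20.6 mm

Precipitable water is the column-integrated vapour mass per unit area: PW = (1/g) Σ q̄ Δp, with q in kg/kg and Δp in Pa (1 kg/m² of water = 1 mm).
Layer 1020–690 hPa: Δp = 330 hPa = 33000 Pa, q̄ = 0.0085 kg/kg → 0.0085 × 33000 / 9.8 = 28.62 mm
Layer 690–560 hPa: Δp = 130 hPa = 13000 Pa, q̄ = 0.00272 kg/kg → 0.00272 × 13000 / 9.8 = 3.61 mm
Layer 560–470 hPa: Δp = 90 hPa = 9000 Pa, q̄ = 0.0011 kg/kg → 0.0011 × 9000 / 9.8 = 1.01 mm
Layer 470–390 hPa: Δp = 80 hPa = 8000 Pa, q̄ = 0.00144 kg/kg → 0.00144 × 8000 / 9.8 = 1.18 mm
Layer 390–200 hPa: Δp = 190 hPa = 19000 Pa, q̄ = 0.000878 kg/kg → 0.000878 × 19000 / 9.8 = 1.70 mm
PW = 28.62 + 3.61 + 1.01 + 1.18 + 1.70 = 36.12 ≈ 36.1 mm.
Rainfall = ε × PW = 0.57 × 36.1 = 20.6 mm.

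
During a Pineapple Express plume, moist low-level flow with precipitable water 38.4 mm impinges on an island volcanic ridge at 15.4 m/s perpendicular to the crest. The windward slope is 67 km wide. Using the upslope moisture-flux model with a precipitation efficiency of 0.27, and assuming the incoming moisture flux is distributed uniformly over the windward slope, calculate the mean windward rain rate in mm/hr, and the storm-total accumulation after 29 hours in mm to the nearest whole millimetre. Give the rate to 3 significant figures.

Incoming column moisture flux per unit ridge length: F = V × PW = 15.4 × 38.4 = 591.36 mm·m/s.
Spread over the 67 km slope with efficiency ε = 0.27: R = ε·F/W = 0.27 × 591.36 / 67000 m = 2.383e-03 mm/s.
R = 2.383e-03 × 3600 = 8.58 mm/hr.
Over 29 h: total = 8.58 × 29 = 248.82 ≈ 249 mm.

R ≈ 8.58 mm/hr; total ≈ 249 mm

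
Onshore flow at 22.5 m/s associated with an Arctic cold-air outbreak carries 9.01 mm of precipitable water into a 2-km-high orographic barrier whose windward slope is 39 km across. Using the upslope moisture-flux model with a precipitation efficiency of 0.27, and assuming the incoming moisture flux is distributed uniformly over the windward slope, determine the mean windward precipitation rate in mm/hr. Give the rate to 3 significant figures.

Incoming column moisture flux per unit ridge length: F = V × PW = 22.5 × 9.01 = 202.725 mm·m/s.
Spread over the 39 km slope with efficiency ε = 0.27: R = ε·F/W = 0.27 × 202.725 / 39000 m = 1.403e-03 mm/s.
R = 1.403e-03 × 3600 = 5.05 mm/hr.

R ≈ 5.05 mm/hr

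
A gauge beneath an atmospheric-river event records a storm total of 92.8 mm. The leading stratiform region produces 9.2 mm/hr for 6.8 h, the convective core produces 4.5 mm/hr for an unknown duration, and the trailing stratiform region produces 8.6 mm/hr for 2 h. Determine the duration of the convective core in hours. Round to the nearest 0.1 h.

duration ≈ 2.9 h

Known phases: 9.2 × 6.8 + 8.6 × 2 = 62.56 + 17.2 = 79.76 mm.
Remaining depth = 92.8 − 79.76 = 13.04 mm.
Duration = 13.04 / 4.5 = 2.9 h.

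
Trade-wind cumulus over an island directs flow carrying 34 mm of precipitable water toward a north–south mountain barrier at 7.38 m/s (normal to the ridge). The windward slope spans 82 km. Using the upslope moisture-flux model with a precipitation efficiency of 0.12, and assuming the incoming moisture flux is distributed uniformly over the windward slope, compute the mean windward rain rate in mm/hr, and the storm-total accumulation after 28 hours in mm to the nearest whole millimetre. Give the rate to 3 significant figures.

Incoming column moisture flux per unit ridge length: F = V × PW = 7.38 × 34 = 250.92 mm·m/s.
Spread over the 82 km slope with efficiency ε = 0.12: R = ε·F/W = 0.12 × 250.92 / 82000 m = 3.672e-04 mm/s.
R = 3.672e-04 × 3600 = 1.32 mm/hr.
Over 28 h: total = 1.32 × 28 = 36.96 ≈ 37 mm.

R ≈ 1.32 mm/hr; total ≈ 37 mm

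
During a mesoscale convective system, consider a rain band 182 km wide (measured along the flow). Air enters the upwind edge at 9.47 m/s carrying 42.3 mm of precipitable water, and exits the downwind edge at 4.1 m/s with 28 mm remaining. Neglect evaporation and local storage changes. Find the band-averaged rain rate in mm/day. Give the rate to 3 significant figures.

R ≈ 136 mm/day

Column moisture flux per unit crosswind length is F = V × PW.
Inflow: F_in = 9.47 × 42.3 = 400.581 mm·m/s
Outflow: F_out = 4.1 × 28 = 114.8 mm·m/s
Steady-state rate R = (F_in − F_out)/L = (400.581 − 114.8) / 182000 m = 1.570e-03 mm/s.
R = 1.570e-03 × 3600 × 24 = 136 mm/day.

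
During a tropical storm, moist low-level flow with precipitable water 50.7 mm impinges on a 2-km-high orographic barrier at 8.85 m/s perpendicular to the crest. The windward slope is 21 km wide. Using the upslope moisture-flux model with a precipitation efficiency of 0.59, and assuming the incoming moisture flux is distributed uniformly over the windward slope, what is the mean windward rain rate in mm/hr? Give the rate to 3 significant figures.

Incoming column moisture flux per unit ridge length: F = V × PW = 8.85 × 50.7 = 448.695 mm·m/s.
Spread over the 21 km slope with efficiency ε = 0.59: R = ε·F/W = 0.59 × 448.695 / 21000 m = 1.261e-02 mm/s.
R = 1.261e-02 × 3600 = 45.4 mm/hr.

R ≈ 45.4 mm/hr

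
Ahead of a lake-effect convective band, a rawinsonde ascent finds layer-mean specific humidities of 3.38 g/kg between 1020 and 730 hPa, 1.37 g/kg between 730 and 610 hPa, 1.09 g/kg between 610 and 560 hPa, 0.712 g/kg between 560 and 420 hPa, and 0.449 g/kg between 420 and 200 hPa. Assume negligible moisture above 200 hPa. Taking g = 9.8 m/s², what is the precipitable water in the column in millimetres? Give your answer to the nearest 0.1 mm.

Precipitable water is the column-integrated vapour mass per unit area: PW = (1/g) Σ q̄ Δp, with q in kg/kg and Δp in Pa (1 kg/m² of water = 1 mm).
Layer 1020–730 hPa: Δp = 290 hPa = 29000 Pa, q̄ = 0.00338 kg/kg → 0.00338 × 29000 / 9.8 = 10.00 mm
Layer 730–610 hPa: Δp = 120 hPa = 12000 Pa, q̄ = 0.00137 kg/kg → 0.00137 × 12000 / 9.8 = 1.68 mm
Layer 610–560 hPa: Δp = 50 hPa = 5000 Pa, q̄ = 0.00109 kg/kg → 0.00109 × 5000 / 9.8 = 0.56 mm
Layer 560–420 hPa: Δp = 140 hPa = 14000 Pa, q̄ = 0.000712 kg/kg → 0.000712 × 14000 / 9.8 = 1.02 mm
Layer 420–200 hPa: Δp = 220 hPa = 22000 Pa, q̄ = 0.000449 kg/kg → 0.000449 × 22000 / 9.8 = 1.01 mm
PW = 10.00 + 1.68 + 0.56 + 1.02 + 1.01 = 14.27 ≈ 14.3 mm.

PW ≈ 14.3 mm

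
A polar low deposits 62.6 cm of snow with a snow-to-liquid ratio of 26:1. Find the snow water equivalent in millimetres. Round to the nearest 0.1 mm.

SWE = snow depth / ratio = 62.6 cm / 26 = 2.408 cm = 24.1 mm.

SWE ≈ 24.1 mm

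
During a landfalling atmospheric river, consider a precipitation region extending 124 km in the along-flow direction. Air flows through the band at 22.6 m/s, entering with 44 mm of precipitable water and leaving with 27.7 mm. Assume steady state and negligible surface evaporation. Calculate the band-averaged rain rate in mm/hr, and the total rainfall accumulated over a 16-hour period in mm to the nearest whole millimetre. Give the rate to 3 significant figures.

R ≈ 10.7 mm/hr; total ≈ 171 mm

Column moisture flux per unit crosswind length is F = V × PW.
Inflow: F_in = 22.6 × 44 = 994.4 mm·m/s
Outflow: F_out = 22.6 × 27.7 = 626.02 mm·m/s
Steady-state rate R = (F_in − F_out)/L = (994.4 − 626.02) / 124000 m = 2.971e-03 mm/s.
R = 2.971e-03 × 3600 = 10.7 mm/hr.
Over 16 h: total = 10.7 × 16 = 171.2 ≈ 171 mm.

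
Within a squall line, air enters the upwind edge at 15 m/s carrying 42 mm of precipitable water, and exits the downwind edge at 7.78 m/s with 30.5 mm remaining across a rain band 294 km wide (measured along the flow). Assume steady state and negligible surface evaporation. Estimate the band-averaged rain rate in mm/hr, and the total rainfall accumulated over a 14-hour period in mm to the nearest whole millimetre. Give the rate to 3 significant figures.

Column moisture flux per unit crosswind length is F = V × PW.
Inflow: F_in = 15 × 42 = 630 mm·m/s
Outflow: F_out = 7.78 × 30.5 = 237.29 mm·m/s
Steady-state rate R = (F_in − F_out)/L = (630 − 237.29) / 294000 m = 1.336e-03 mm/s.
R = 1.336e-03 × 3600 = 4.81 mm/hr.
Over 14 h: total = 4.81 × 14 = 67.34 ≈ 67 mm.

R ≈ 4.81 mm/hr; total ≈ 67 mm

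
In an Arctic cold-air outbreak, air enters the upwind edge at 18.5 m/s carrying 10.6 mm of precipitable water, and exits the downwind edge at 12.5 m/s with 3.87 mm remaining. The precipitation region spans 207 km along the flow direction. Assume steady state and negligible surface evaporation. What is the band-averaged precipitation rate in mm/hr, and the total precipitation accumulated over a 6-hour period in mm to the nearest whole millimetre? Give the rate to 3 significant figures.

R ≈ 2.57 mm/hr; total ≈ 15 mm

Column moisture flux per unit crosswind length is F = V × PW.
Inflow: F_in = 18.5 × 10.6 = 196.1 mm·m/s
Outflow: F_out = 12.5 × 3.87 = 48.375 mm·m/s
Steady-state rate R = (F_in − F_out)/L = (196.1 − 48.375) / 207000 m = 7.136e-04 mm/s.
R = 7.136e-04 × 3600 = 2.57 mm/hr.
Over 6 h: total = 2.57 × 6 = 15.42 ≈ 15 mm.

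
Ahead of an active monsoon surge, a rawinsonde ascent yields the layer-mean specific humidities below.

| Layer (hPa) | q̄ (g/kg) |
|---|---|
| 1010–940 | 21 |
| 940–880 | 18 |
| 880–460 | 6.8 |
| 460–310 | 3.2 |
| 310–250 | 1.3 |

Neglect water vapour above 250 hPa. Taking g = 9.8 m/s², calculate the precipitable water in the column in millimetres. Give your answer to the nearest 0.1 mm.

Precipitable water is the column-integrated vapour mass per unit area: PW = (1/g) Σ q̄ Δp, with q in kg/kg and Δp in Pa (1 kg/m² of water = 1 mm).
Layer 1010–940 hPa: Δp = 70 hPa = 7000 Pa, q̄ = 0.021 kg/kg → 0.021 × 7000 / 9.8 = 15.00 mm
Layer 940–880 hPa: Δp = 60 hPa = 6000 Pa, q̄ = 0.018 kg/kg → 0.018 × 6000 / 9.8 = 11.02 mm
Layer 880–460 hPa: Δp = 420 hPa = 42000 Pa, q̄ = 0.0068 kg/kg → 0.0068 × 42000 / 9.8 = 29.14 mm
Layer 460–310 hPa: Δp = 150 hPa = 15000 Pa, q̄ = 0.0032 kg/kg → 0.0032 × 15000 / 9.8 = 4.90 mm
Layer 310–250 hPa: Δp = 60 hPa = 6000 Pa, q̄ = 0.0013 kg/kg → 0.0013 × 6000 / 9.8 = 0.80 mm
PW = 15.00 + 11.02 + 29.14 + 4.90 + 0.80 = 60.86 ≈ 60.9 mm.

PW ≈ 60.9 mm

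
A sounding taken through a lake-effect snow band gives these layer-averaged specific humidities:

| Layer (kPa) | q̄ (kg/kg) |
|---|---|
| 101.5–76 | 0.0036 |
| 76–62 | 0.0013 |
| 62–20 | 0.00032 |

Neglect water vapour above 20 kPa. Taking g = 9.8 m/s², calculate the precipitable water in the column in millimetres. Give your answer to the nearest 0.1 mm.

PW ≈ 12.6 mm

Precipitable water is the column-integrated vapour mass per unit area: PW = (1/g) Σ q̄ Δp, with q in kg/kg and Δp in Pa (1 kg/m² of water = 1 mm).
Layer 101.5–76 kPa: Δp = 255 hPa = 25500 Pa, q̄ = 0.0036 kg/kg → 0.0036 × 25500 / 9.8 = 9.37 mm
Layer 76–62 kPa: Δp = 140 hPa = 14000 Pa, q̄ = 0.0013 kg/kg → 0.0013 × 14000 / 9.8 = 1.86 mm
Layer 62–20 kPa: Δp = 420 hPa = 42000 Pa, q̄ = 0.00032 kg/kg → 0.00032 × 42000 / 9.8 = 1.37 mm
PW = 9.37 + 1.86 + 1.37 = 12.60 ≈ 12.6 mm.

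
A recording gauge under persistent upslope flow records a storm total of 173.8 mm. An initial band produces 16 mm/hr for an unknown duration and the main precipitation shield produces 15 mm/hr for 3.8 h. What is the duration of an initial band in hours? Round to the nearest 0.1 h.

duration ≈ 7.3 h

Known phases: 15 × 3.8 = 57 mm.
Remaining depth = 173.8 − 57 = 116.8 mm.
Duration = 116.8 / 16 = 7.3 h.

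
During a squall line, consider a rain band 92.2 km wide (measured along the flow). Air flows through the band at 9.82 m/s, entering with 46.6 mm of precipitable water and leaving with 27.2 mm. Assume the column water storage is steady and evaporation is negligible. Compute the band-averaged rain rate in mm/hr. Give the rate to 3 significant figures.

Column moisture flux per unit crosswind length is F = V × PW.
Inflow: F_in = 9.82 × 46.6 = 457.612 mm·m/s
Outflow: F_out = 9.82 × 27.2 = 267.104 mm·m/s
Steady-state rate R = (F_in − F_out)/L = (457.612 − 267.104) / 92200 m = 2.066e-03 mm/s.
R = 2.066e-03 × 3600 = 7.44 mm/hr.

R ≈ 7.44 mm/hr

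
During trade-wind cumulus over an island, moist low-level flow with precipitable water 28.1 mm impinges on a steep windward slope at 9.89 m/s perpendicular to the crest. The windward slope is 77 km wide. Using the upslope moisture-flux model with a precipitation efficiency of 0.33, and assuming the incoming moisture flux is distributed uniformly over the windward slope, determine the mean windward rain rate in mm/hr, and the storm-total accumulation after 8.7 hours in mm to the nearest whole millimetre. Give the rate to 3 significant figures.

R ≈ 4.29 mm/hr; total ≈ 37 mm

Incoming column moisture flux per unit ridge length: F = V × PW = 9.89 × 28.1 = 277.909 mm·m/s.
Spread over the 77 km slope with efficiency ε = 0.33: R = ε·F/W = 0.33 × 277.909 / 77000 m = 1.191e-03 mm/s.
R = 1.191e-03 × 3600 = 4.29 mm/hr.
Over 8.7 h: total = 4.29 × 8.7 = 37.323 ≈ 37 mm.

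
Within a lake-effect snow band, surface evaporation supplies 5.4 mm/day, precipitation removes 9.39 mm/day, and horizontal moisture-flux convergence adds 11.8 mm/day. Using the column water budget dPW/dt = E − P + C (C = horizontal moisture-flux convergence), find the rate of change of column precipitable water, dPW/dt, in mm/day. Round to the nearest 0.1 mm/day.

dPW/dt ≈ 7.8 mm/day

dPW/dt = E − P + C = 5.4 − 9.39 + (11.8) = 7.8 mm/day.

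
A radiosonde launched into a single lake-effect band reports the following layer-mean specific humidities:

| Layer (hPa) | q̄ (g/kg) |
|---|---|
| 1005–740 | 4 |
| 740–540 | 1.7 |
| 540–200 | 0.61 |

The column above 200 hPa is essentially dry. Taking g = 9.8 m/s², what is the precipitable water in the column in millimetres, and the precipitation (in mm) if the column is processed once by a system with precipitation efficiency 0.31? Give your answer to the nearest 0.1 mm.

PW ≈ 16.4 mm; precipitation ≈ 5.1 mm

Precipitable water is the column-integrated vapour mass per unit area: PW = (1/g) Σ q̄ Δp, with q in kg/kg and Δp in Pa (1 kg/m² of water = 1 mm).
Layer 1005–740 hPa: Δp = 265 hPa = 26500 Pa, q̄ = 0.004 kg/kg → 0.004 × 26500 / 9.8 = 10.82 mm
Layer 740–540 hPa: Δp = 200 hPa = 20000 Pa, q̄ = 0.0017 kg/kg → 0.0017 × 20000 / 9.8 = 3.47 mm
Layer 540–200 hPa: Δp = 340 hPa = 34000 Pa, q̄ = 0.00061 kg/kg → 0.00061 × 34000 / 9.8 = 2.12 mm
PW = 10.82 + 3.47 + 2.12 = 16.41 ≈ 16.4 mm.
Precipitation = ε × PW = 0.31 × 16.4 = 5.1 mm.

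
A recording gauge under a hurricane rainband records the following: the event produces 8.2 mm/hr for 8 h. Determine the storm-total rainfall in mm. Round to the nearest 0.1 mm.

Total = Σ Rᵢ Δtᵢ = 8.2 × 8
      = 65.6 = 65.6 mm.

total ≈ 65.6 mm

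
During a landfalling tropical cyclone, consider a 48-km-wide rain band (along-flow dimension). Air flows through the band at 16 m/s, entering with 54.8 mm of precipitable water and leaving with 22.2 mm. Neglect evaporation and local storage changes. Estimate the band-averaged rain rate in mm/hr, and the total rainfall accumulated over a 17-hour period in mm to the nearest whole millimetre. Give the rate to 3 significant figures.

Column moisture flux per unit crosswind length is F = V × PW.
Inflow: F_in = 16 × 54.8 = 876.8 mm·m/s
Outflow: F_out = 16 × 22.2 = 355.2 mm·m/s
Steady-state rate R = (F_in − F_out)/L = (876.8 − 355.2) / 48000 m = 1.087e-02 mm/s.
R = 1.087e-02 × 3600 = 39.1 mm/hr.
Over 17 h: total = 39.1 × 17 = 664.7 ≈ 665 mm.

R ≈ 39.1 mm/hr; total ≈ 665 mm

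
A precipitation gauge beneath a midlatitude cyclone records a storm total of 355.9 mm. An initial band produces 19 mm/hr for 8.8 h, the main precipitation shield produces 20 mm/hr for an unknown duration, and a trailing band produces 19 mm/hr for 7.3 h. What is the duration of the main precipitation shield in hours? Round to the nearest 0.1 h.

Known phases: 19 × 8.8 + 19 × 7.3 = 167.2 + 138.7 = 305.9 mm.
Remaining depth = 355.9 − 305.9 = 50 mm.
Duration = 50 / 20 = 2.5 h.

duration ≈ 2.5 h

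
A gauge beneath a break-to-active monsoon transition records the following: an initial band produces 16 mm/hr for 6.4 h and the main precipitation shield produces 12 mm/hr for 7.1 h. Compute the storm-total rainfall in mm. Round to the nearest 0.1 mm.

Total = Σ Rᵢ Δtᵢ = 16 × 6.4 + 12 × 7.1
      = 102.4 + 85.2 = 187.6 mm.

total ≈ 187.6 mm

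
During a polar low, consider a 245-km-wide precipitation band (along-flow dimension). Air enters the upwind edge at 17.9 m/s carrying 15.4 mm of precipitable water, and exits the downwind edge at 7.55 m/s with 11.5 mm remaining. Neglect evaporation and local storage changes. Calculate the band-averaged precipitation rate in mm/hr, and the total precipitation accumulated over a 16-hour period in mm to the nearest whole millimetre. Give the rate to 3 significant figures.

Column moisture flux per unit crosswind length is F = V × PW.
Inflow: F_in = 17.9 × 15.4 = 275.66 mm·m/s
Outflow: F_out = 7.55 × 11.5 = 86.825 mm·m/s
Steady-state rate R = (F_in − F_out)/L = (275.66 − 86.825) / 245000 m = 7.708e-04 mm/s.
R = 7.708e-04 × 3600 = 2.77 mm/hr.
Over 16 h: total = 2.77 × 16 = 44.32 ≈ 44 mm.

R ≈ 2.77 mm/hr; total ≈ 44 mm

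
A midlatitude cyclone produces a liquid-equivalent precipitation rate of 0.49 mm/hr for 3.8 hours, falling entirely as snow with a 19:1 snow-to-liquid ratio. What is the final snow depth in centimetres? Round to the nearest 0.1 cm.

Liquid-equivalent depth = 0.49 × 3.8 = 1.862 mm.
Snow depth = 1.862 mm × 19 = 35.378 mm = 3.5 cm.

snow depth ≈ 3.5 cm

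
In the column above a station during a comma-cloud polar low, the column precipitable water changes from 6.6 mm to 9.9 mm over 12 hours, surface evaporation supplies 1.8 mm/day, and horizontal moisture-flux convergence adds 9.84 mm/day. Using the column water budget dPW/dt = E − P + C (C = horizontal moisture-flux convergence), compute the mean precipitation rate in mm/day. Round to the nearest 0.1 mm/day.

dPW/dt = (9.9 − 6.6) mm / (12/24 day) = +6.600 mm/day.
P = E + C − dPW/dt = 1.8 + (9.84) − (+6.600) = 5.0 mm/day.

P ≈ 5.0 mm/day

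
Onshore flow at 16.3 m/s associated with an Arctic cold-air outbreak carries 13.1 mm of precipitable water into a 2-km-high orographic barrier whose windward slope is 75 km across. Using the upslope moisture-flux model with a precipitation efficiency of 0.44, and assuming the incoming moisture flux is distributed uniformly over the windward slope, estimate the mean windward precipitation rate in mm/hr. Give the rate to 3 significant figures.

Incoming column moisture flux per unit ridge length: F = V × PW = 16.3 × 13.1 = 213.53 mm·m/s.
Spread over the 75 km slope with efficiency ε = 0.44: R = ε·F/W = 0.44 × 213.53 / 75000 m = 1.253e-03 mm/s.
R = 1.253e-03 × 3600 = 4.51 mm/hr.

R ≈ 4.51 mm/hr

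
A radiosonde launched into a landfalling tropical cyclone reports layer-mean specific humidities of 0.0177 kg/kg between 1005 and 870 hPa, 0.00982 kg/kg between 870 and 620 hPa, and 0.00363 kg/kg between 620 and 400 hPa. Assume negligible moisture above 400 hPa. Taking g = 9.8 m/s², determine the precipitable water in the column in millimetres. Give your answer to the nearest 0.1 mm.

PW ≈ 57.6 mm

Precipitable water is the column-integrated vapour mass per unit area: PW = (1/g) Σ q̄ Δp, with q in kg/kg and Δp in Pa (1 kg/m² of water = 1 mm).
Layer 1005–870 hPa: Δp = 135 hPa = 13500 Pa, q̄ = 0.0177 kg/kg → 0.0177 × 13500 / 9.8 = 24.38 mm
Layer 870–620 hPa: Δp = 250 hPa = 25000 Pa, q̄ = 0.00982 kg/kg → 0.00982 × 25000 / 9.8 = 25.05 mm
Layer 620–400 hPa: Δp = 220 hPa = 22000 Pa, q̄ = 0.00363 kg/kg → 0.00363 × 22000 / 9.8 = 8.15 mm
PW = 24.38 + 25.05 + 8.15 = 57.58 ≈ 57.6 mm.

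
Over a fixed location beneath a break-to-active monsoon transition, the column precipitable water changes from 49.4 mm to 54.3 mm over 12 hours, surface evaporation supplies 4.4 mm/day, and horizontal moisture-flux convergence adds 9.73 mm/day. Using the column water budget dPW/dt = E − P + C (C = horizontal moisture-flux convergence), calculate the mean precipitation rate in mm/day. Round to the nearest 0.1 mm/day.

dPW/dt = (54.3 − 49.4) mm / (12/24 day) = +9.800 mm/day.
P = E + C − dPW/dt = 4.4 + (9.73) − (+9.800) = 4.3 mm/day.

P ≈ 4.3 mm/day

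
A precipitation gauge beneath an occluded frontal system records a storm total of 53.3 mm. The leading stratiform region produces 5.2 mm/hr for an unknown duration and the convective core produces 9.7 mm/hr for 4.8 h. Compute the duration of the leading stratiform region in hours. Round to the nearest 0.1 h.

duration ≈ 1.3 h

Known phases: 9.7 × 4.8 = 46.56 mm.
Remaining depth = 53.3 − 46.56 = 6.74 mm.
Duration = 6.74 / 5.2 = 1.3 h.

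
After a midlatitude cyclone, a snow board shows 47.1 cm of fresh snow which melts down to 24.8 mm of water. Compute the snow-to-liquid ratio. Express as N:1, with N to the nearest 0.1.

Ratio = snow depth / SWE = 471 mm / 24.8 mm = 19.0, i.e. 19.0:1.

ratio ≈ 19.0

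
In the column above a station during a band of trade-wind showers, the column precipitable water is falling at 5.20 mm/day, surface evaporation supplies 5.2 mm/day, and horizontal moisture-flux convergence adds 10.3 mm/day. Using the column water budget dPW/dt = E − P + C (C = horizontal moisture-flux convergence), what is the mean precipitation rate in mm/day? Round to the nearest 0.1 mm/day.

P ≈ 20.7 mm/day

dPW/dt = -5.20 mm/day.
P = E + C − dPW/dt = 5.2 + (10.3) − (-5.20) = 20.7 mm/day.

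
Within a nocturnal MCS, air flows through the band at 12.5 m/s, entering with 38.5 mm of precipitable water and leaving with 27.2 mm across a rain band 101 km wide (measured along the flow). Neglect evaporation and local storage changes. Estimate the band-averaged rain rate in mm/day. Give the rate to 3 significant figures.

R ≈ 121 mm/day

Column moisture flux per unit crosswind length is F = V × PW.
Inflow: F_in = 12.5 × 38.5 = 481.25 mm·m/s
Outflow: F_out = 12.5 × 27.2 = 340 mm·m/s
Steady-state rate R = (F_in − F_out)/L = (481.25 − 340) / 101000 m = 1.399e-03 mm/s.
R = 1.399e-03 × 3600 × 24 = 121 mm/day.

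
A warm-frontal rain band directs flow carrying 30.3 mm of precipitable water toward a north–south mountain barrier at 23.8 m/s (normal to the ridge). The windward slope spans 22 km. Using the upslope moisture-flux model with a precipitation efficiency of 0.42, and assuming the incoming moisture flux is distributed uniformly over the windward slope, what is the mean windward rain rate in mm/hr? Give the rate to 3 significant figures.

R ≈ 49.6 mm/hr

Incoming column moisture flux per unit ridge length: F = V × PW = 23.8 × 30.3 = 721.14 mm·m/s.
Spread over the 22 km slope with efficiency ε = 0.42: R = ε·F/W = 0.42 × 721.14 / 22000 m = 1.377e-02 mm/s.
R = 1.377e-02 × 3600 = 49.6 mm/hr.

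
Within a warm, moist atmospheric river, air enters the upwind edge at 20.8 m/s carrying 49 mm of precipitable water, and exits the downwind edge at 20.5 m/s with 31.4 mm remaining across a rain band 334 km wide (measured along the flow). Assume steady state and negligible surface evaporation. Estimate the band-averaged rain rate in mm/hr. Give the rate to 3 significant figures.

R ≈ 4.05 mm/hr

Column moisture flux per unit crosswind length is F = V × PW.
Inflow: F_in = 20.8 × 49 = 1019.2 mm·m/s
Outflow: F_out = 20.5 × 31.4 = 643.7 mm·m/s
Steady-state rate R = (F_in − F_out)/L = (1019.2 − 643.7) / 334000 m = 1.124e-03 mm/s.
R = 1.124e-03 × 3600 = 4.05 mm/hr.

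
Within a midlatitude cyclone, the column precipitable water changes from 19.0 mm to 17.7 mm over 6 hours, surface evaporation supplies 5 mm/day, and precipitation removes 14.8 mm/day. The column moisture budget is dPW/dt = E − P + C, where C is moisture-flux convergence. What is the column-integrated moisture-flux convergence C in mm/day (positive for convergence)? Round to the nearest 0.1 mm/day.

C ≈ 4.6 mm/day

dPW/dt = (17.7 − 19.0) mm / (6/24 day) = -5.200 mm/day.
C = dPW/dt − E + P = (-5.200) − 5 + 14.8 = 4.6 mm/day.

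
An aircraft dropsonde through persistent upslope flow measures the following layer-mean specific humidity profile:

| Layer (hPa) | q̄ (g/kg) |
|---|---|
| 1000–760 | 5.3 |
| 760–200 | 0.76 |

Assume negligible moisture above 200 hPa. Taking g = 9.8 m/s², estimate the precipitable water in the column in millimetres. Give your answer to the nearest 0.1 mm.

PW ≈ 17.3 mm

Precipitable water is the column-integrated vapour mass per unit area: PW = (1/g) Σ q̄ Δp, with q in kg/kg and Δp in Pa (1 kg/m² of water = 1 mm).
Layer 1000–760 hPa: Δp = 240 hPa = 24000 Pa, q̄ = 0.0053 kg/kg → 0.0053 × 24000 / 9.8 = 12.98 mm
Layer 760–200 hPa: Δp = 560 hPa = 56000 Pa, q̄ = 0.00076 kg/kg → 0.00076 × 56000 / 9.8 = 4.34 mm
PW = 12.98 + 4.34 = 17.32 ≈ 17.3 mm.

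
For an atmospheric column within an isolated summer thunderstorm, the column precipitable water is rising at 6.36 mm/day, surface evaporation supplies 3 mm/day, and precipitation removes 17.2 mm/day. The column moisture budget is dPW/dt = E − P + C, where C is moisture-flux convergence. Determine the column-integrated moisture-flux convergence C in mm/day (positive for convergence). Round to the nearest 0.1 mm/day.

dPW/dt = +6.36 mm/day.
C = dPW/dt − E + P = (+6.36) − 3 + 17.2 = 20.6 mm/day.

C ≈ 20.6 mm/day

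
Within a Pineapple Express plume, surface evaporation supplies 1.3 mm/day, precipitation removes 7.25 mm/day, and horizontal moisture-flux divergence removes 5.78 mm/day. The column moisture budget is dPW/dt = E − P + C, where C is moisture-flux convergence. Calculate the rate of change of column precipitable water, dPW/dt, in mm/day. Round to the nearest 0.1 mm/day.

dPW/dt ≈ -11.7 mm/day

dPW/dt = E − P + C = 1.3 − 7.25 + (-5.78) = -11.7 mm/day.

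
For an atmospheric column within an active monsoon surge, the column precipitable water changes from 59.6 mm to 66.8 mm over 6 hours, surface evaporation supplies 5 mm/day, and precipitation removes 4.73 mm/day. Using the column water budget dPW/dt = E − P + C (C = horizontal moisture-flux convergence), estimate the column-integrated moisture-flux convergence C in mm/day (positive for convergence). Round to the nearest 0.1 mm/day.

C ≈ 28.5 mm/day

dPW/dt = (66.8 − 59.6) mm / (6/24 day) = +28.800 mm/day.
C = dPW/dt − E + P = (+28.800) − 5 + 4.73 = 28.5 mm/day.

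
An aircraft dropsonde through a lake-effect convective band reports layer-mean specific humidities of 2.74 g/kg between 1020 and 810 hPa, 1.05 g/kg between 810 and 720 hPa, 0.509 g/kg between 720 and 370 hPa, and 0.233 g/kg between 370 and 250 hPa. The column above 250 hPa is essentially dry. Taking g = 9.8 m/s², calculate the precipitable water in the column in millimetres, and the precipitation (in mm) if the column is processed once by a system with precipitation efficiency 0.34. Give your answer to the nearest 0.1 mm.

PW ≈ 8.9 mm; precipitation ≈ 3.0 mm

Precipitable water is the column-integrated vapour mass per unit area: PW = (1/g) Σ q̄ Δp, with q in kg/kg and Δp in Pa (1 kg/m² of water = 1 mm).
Layer 1020–810 hPa: Δp = 210 hPa = 21000 Pa, q̄ = 0.00274 kg/kg → 0.00274 × 21000 / 9.8 = 5.87 mm
Layer 810–720 hPa: Δp = 90 hPa = 9000 Pa, q̄ = 0.00105 kg/kg → 0.00105 × 9000 / 9.8 = 0.96 mm
Layer 720–370 hPa: Δp = 350 hPa = 35000 Pa, q̄ = 0.000509 kg/kg → 0.000509 × 35000 / 9.8 = 1.82 mm
Layer 370–250 hPa: Δp = 120 hPa = 12000 Pa, q̄ = 0.000233 kg/kg → 0.000233 × 12000 / 9.8 = 0.29 mm
PW = 5.87 + 0.96 + 1.82 + 0.29 = 8.94 ≈ 8.9 mm.
Precipitation = ε × PW = 0.34 × 8.9 = 3.0 mm.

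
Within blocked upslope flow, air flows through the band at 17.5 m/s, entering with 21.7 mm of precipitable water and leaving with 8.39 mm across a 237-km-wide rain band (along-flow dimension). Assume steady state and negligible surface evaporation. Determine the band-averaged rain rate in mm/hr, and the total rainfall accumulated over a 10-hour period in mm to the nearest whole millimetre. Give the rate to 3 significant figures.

R ≈ 3.54 mm/hr; total ≈ 35 mm

Column moisture flux per unit crosswind length is F = V × PW.
Inflow: F_in = 17.5 × 21.7 = 379.75 mm·m/s
Outflow: F_out = 17.5 × 8.39 = 146.825 mm·m/s
Steady-state rate R = (F_in − F_out)/L = (379.75 − 146.825) / 237000 m = 9.828e-04 mm/s.
R = 9.828e-04 × 3600 = 3.54 mm/hr.
Over 10 h: total = 3.54 × 10 = 35.4 ≈ 35 mm.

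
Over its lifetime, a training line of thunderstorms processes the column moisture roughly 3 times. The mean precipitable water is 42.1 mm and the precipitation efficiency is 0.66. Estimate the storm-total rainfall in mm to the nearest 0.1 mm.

Each cycle deposits ε × PW = 0.66 × 42.1 = 27.786 mm.
Over 3 cycles: 3 × 27.786 = 83.4 mm.

rainfall ≈ 83.4 mm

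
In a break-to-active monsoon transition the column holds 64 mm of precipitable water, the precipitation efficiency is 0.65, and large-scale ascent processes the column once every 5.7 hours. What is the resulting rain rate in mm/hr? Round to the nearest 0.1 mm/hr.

R ≈ 7.3 mm/hr

Each overturning extracts ε × PW = 0.65 × 64 = 41.6 mm.
Rate = ε·PW / τ = 41.6 / 5.7 h = 7.3 mm/hr.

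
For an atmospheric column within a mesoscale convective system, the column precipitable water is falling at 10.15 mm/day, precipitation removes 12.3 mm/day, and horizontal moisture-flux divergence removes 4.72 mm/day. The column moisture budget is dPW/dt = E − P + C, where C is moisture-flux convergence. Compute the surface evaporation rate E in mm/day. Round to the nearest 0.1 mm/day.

dPW/dt = -10.15 mm/day.
E = dPW/dt + P − C = (-10.15) + 12.3 − (-4.72) = 6.9 mm/day.

E ≈ 6.9 mm/day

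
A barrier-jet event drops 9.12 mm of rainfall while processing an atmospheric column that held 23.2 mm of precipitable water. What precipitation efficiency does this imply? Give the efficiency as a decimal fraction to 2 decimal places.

ε = rainfall / PW = 9.12 / 23.2 = 0.39.

ε ≈ 0.39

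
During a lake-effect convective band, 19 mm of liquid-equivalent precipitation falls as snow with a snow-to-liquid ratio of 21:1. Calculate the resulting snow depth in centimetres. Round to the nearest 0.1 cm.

snow depth ≈ 39.9 cm

Snow depth = liquid × ratio = 19 mm × 21 = 399 mm = 39.9 cm.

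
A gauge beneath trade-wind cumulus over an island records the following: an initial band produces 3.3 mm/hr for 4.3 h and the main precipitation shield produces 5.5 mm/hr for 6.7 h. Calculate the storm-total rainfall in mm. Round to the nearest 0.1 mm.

Total = Σ Rᵢ Δtᵢ = 3.3 × 4.3 + 5.5 × 6.7
      = 14.19 + 36.85 = 51.0 mm.

total ≈ 51.0 mm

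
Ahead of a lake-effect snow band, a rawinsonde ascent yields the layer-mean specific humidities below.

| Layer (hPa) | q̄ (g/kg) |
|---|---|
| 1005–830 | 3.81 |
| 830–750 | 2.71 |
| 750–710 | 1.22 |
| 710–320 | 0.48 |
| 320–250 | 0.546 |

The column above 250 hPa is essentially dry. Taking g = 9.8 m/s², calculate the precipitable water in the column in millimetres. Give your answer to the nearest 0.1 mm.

PW ≈ 11.8 mm

Precipitable water is the column-integrated vapour mass per unit area: PW = (1/g) Σ q̄ Δp, with q in kg/kg and Δp in Pa (1 kg/m² of water = 1 mm).
Layer 1005–830 hPa: Δp = 175 hPa = 17500 Pa, q̄ = 0.00381 kg/kg → 0.00381 × 17500 / 9.8 = 6.80 mm
Layer 830–750 hPa: Δp = 80 hPa = 8000 Pa, q̄ = 0.00271 kg/kg → 0.00271 × 8000 / 9.8 = 2.21 mm
Layer 750–710 hPa: Δp = 40 hPa = 4000 Pa, q̄ = 0.00122 kg/kg → 0.00122 × 4000 / 9.8 = 0.50 mm
Layer 710–320 hPa: Δp = 390 hPa = 39000 Pa, q̄ = 0.00048 kg/kg → 0.00048 × 39000 / 9.8 = 1.91 mm
Layer 320–250 hPa: Δp = 70 hPa = 7000 Pa, q̄ = 0.000546 kg/kg → 0.000546 × 7000 / 9.8 = 0.39 mm
PW = 6.80 + 2.21 + 0.50 + 1.91 + 0.39 = 11.81 ≈ 11.8 mm.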